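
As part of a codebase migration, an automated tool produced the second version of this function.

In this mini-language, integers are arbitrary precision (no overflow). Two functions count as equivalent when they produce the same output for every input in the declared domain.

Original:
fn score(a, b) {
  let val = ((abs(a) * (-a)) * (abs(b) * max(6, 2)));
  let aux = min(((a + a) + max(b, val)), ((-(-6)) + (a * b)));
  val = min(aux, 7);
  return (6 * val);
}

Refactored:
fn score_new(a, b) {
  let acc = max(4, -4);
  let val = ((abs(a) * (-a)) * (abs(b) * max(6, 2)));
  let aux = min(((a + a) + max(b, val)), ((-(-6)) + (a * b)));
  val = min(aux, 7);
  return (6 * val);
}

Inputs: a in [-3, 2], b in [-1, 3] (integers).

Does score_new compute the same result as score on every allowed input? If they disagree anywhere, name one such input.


Reading the diff, among the changes: statement counts differ, constant usage differs, min/max/abs usage differs, local variable names differ.
As a probe, take a=-1, b=0: score runs val := 0 | aux := -2 | val := -2 | result -12; score_new runs acc := 4 | val := 0 | aux := -2 | val := -2 | result -12; both end at -12.
Checked all 30 inputs in the declared domain: the outputs agree on every one.
verdict: equivalent


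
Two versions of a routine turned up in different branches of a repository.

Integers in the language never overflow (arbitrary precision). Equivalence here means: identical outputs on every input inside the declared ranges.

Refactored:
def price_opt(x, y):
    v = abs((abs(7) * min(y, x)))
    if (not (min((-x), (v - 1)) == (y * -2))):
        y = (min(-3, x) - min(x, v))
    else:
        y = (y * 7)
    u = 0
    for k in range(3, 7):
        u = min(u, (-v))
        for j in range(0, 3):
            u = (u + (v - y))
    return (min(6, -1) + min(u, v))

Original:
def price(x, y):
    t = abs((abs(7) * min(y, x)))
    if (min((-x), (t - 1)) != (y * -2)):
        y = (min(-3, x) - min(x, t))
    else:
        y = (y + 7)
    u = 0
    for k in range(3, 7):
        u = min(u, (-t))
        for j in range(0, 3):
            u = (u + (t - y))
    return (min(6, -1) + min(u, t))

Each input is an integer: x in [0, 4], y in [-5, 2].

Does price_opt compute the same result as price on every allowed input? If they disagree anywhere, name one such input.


Consider the input x=2, y=1.
price: t=7, then (min((-x), (t - 1)) != (y * -2)) is false, then y=8, then u=0, then (k=3), then u=-7, then (j=0), then u=-8, then (j=1), then u=-9, then (j=2), then u=-10, then (k=4), then u=-10, then (j=0), then u=-11, then (j=1), then u=-12, then (j=2), then u=-13, then (k=5), then u=-13, then (j=0), then u=-14, then (j=1), then u=-15, then (j=2), then u=-16, then (k=6), then u=-16, then (j=0), then u=-17, then (j=1), then u=-18, then (j=2), then u=-19, then returns -20
price_opt: v=7, then (not (min((-x), (v - 1)) == (y * -2))) is false, then y=7, then u=0, then (k=3), then u=-7, then (j=0), then u=-7, then (j=1), then u=-7, then (j=2), then u=-7, then (k=4), then u=-7, then (j=0), then u=-7, then (j=1), then u=-7, then (j=2), then u=-7, then (k=5), then u=-7, then (j=0), then u=-7, then (j=1), then u=-7, then (j=2), then u=-7, then (k=6), then u=-7, then (j=0), then u=-7, then (j=1), then u=-7, then (j=2), then u=-7, then returns -8
-20 != -8, so the rewrite changes behavior.
verdict: not equivalent; witness: x=2, y=1


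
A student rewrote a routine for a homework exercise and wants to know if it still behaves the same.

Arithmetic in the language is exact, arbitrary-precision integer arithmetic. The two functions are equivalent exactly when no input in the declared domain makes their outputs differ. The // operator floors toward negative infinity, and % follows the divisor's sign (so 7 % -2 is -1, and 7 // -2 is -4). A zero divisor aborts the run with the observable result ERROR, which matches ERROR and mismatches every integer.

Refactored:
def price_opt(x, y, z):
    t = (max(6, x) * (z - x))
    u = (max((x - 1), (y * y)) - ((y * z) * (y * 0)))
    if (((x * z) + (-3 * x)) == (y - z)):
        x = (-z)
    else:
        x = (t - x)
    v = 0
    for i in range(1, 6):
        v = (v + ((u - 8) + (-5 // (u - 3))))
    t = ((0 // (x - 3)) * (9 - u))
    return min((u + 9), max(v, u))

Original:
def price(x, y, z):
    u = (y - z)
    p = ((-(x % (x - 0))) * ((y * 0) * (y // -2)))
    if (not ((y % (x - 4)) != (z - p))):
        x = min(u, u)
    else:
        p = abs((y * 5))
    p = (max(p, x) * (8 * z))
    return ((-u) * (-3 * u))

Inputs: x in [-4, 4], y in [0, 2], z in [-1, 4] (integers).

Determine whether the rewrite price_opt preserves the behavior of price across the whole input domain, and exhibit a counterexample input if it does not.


Evaluate both at x=-4, y=0, z=-1.
price: u = 1; p = 0; (not ((y % (x - 4)) != (z - p))) -> false; p = 0; p = 0; return 3
price_opt: t = 18; u = 0; (((x * z) + (-3 * x)) == (y - z)) -> false; x = 22; v = 0; [i=1]; v = -7; [i=2]; v = -14; [i=3]; v = -21; [i=4]; v = -28; [i=5]; v = -35; t = 0; return 0
3 != 0, so the rewrite changes behavior.
verdict: not equivalent; witness: x=-4, y=0, z=-1


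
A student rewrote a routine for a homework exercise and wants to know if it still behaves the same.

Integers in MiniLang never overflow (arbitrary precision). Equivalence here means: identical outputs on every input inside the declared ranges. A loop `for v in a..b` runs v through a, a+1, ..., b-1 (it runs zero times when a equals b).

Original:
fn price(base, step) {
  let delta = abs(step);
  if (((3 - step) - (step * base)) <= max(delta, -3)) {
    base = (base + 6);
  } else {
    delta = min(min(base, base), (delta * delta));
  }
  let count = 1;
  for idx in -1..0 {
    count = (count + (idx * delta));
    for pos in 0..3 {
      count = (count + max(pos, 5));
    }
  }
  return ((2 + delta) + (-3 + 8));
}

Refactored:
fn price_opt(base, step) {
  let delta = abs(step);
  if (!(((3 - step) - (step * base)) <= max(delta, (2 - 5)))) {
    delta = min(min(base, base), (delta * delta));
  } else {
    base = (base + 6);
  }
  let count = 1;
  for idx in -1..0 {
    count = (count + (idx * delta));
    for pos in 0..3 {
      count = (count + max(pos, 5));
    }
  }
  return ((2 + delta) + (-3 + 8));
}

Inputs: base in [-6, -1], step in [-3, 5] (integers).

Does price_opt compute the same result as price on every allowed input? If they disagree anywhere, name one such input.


The two versions differ — the changes include arithmetic usage differs; also constant usage differs; also boolean connective usage differs.
Tracing base=-5, step=2: price: delta=2, then (((3 - step) - (step * base)) <= max(delta, -3)) is false, then delta=-5, then count=1, then (idx=-1), then count=6, then (pos=0), then count=11, then (pos=1), then count=16, then (pos=2), then count=21, then returns 2 | price_opt: delta=2, then (!(((3 - step) - (step * base)) <= max(delta, (2 - 5)))) is true, then delta=-5, then count=1, then (idx=-1), then count=6, then (pos=0), then count=11, then (pos=1), then count=16, then (pos=2), then count=21, then returns 2 — matching result 2.
An exhaustive pass over the 54 declared inputs shows identical outputs.
verdict: equivalent


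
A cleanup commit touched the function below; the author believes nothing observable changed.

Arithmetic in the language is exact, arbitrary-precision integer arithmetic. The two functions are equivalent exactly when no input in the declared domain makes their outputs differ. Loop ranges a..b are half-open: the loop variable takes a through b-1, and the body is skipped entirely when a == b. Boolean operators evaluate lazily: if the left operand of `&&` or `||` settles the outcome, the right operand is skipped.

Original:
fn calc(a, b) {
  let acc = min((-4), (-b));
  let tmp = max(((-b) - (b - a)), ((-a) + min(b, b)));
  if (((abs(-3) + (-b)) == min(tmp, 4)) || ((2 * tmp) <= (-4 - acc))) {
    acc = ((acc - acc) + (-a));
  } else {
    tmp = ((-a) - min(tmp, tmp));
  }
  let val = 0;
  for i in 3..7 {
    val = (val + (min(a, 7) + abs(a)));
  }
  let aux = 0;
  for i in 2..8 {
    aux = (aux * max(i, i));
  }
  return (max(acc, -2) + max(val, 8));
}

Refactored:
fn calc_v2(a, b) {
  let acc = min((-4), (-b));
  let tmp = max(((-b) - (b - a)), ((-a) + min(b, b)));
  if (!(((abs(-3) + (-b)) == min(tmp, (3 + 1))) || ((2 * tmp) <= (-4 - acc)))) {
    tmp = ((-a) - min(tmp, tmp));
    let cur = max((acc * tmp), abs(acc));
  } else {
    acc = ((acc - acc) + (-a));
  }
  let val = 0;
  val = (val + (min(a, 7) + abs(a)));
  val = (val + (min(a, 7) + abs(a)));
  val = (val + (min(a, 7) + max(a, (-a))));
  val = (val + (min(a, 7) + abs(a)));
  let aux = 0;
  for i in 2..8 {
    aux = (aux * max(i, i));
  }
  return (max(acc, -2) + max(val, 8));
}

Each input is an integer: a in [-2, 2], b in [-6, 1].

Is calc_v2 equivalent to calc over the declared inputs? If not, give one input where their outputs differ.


Although loop structure differs, local variable names differ, boolean connective usage differs, min/max/abs usage differs, arithmetic usage differs, constant usage differs, statement counts differ, 40/40 inputs agree.
verdict: equivalent


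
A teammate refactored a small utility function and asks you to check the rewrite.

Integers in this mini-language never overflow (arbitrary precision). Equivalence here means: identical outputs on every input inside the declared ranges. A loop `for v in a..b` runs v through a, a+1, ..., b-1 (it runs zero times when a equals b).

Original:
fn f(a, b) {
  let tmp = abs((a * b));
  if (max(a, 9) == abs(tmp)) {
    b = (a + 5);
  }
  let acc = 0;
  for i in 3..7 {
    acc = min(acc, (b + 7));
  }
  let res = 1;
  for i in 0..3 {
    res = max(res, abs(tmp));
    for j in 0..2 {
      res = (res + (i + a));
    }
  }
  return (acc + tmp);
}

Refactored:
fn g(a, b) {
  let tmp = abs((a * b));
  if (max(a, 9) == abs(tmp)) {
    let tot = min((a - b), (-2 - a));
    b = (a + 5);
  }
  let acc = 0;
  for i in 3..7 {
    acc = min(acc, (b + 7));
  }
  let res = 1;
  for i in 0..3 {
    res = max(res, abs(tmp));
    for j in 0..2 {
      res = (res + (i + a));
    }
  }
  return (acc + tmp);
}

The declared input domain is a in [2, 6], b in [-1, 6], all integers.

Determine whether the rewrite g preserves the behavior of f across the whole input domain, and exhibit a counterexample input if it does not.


This is a faithful refactor — statement counts differ, and constant usage differs, and min/max/abs usage differs, and arithmetic usage differs, and local variable names differ, but the computed results match everywhere.
Spot check at a=6, b=5 — f: tmp := 30 | (max(a, 9) == abs(tmp)): false | acc := 0 | iter i=3: | acc := 0 | iter i=4: | acc := 0 | iter i=5: | acc := 0 | iter i=6: | acc := 0 | res := 1 | iter i=0: | res := 30 | iter j=0: | res := 36 | iter j=1: | res := 42 | iter i=1: | res := 42 | iter j=0: | res := 49 | iter j=1: | res := 56 | iter i=2: | res := 56 | iter j=0: | res := 64 | iter j=1: | res := 72 | result 30. g: tmp := 30 | (max(a, 9) == abs(tmp)): false | acc := 0 | iter i=3: | acc := 0 | iter i=4: | acc := 0 | iter i=5: | acc := 0 | iter i=6: | acc := 0 | res := 1 | iter i=0: | res := 30 | iter j=0: | res := 36 | iter j=1: | res := 42 | iter i=1: | res := 42 | iter j=0: | res := 49 | iter j=1: | res := 56 | iter i=2: | res := 56 | iter j=0: | res := 64 | iter j=1: | res := 72 | result 30. Both give 30.
Checked all 40 inputs in the declared domain: the outputs agree on every one.
verdict: equivalent


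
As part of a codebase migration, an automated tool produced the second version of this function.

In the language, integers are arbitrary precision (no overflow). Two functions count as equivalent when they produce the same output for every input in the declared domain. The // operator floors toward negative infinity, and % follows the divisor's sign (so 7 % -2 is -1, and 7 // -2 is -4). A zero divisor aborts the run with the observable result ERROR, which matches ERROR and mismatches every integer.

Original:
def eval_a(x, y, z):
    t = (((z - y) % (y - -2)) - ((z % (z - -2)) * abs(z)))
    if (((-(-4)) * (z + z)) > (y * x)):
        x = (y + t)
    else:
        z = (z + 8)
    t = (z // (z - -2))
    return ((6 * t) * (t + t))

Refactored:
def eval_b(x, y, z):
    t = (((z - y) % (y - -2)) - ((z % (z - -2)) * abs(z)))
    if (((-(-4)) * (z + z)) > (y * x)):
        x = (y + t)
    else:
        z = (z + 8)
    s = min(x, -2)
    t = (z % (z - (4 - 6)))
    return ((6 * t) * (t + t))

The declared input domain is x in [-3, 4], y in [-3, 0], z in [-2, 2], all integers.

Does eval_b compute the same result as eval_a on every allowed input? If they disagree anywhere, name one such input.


Take x=-3, y=-3, z=-1.
eval_a: t := 0 | (((-(-4)) * (z + z)) > (y * x)): false | z := 7 | t := 0 | result 0
eval_b: t := 0 | (((-(-4)) * (z + z)) > (y * x)): false | z := 7 | s := -3 | t := 7 | result 588
0 and 588 differ, so these are not the same function on this domain.
verdict: not equivalent; witness: x=-3, y=-3, z=-1


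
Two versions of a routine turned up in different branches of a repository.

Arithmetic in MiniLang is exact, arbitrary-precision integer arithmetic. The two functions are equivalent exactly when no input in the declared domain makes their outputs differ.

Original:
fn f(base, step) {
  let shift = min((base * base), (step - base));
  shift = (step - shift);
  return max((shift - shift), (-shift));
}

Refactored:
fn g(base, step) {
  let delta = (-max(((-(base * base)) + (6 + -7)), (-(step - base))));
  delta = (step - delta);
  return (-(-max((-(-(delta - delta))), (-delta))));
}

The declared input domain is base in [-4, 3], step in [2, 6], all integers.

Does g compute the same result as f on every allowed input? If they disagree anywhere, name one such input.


There is a counterexample at base=-2, step=3: 1 on one side, 2 on the other.
f: shift := 4 | shift := -1 | result 1
g: delta := 5 | delta := -2 | result 2
verdict: not equivalent; witness: base=-2, step=3


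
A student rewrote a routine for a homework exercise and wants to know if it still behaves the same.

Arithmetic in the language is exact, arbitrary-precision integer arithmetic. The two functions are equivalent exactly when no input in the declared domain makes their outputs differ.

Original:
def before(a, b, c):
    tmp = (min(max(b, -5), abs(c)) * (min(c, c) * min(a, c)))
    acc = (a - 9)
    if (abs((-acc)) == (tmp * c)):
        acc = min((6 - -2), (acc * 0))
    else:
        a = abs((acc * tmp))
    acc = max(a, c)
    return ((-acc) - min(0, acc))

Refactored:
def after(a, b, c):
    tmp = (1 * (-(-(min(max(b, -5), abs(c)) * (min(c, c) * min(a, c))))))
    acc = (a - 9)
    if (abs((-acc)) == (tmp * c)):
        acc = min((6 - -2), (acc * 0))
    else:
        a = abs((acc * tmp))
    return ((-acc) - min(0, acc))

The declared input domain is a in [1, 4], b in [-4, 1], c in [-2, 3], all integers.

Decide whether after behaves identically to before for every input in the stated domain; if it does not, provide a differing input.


Input a=1, b=-4, c=-2: -128 from before versus 16 from after.
verdict: not equivalent; witness: a=1, b=-4, c=-2


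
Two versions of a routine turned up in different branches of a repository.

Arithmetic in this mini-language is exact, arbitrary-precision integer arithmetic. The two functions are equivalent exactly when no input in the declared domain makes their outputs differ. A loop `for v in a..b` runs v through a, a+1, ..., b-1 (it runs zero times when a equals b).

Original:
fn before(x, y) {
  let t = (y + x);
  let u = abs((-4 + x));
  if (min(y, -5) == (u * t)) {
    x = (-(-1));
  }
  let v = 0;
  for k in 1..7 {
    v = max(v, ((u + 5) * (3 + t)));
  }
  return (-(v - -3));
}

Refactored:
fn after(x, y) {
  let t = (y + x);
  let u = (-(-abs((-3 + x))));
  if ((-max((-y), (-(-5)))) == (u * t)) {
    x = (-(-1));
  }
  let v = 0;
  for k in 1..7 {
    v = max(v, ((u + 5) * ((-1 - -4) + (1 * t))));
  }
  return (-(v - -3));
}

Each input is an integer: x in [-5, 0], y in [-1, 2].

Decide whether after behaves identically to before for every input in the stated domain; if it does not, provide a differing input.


These are not equivalent — on x=-4, y=2 the outputs split (-16 vs -15).
before: t = -2; u = 8; (min(y, -5) == (u * t)) -> false; v = 0; [k=1]; v = 13; [k=2]; v = 13; [k=3]; v = 13; [k=4]; v = 13; [k=5]; v = 13; [k=6]; v = 13; return -16
after: t = -2; u = 7; ((-max((-y), (-(-5)))) == (u * t)) -> false; v = 0; [k=1]; v = 12; [k=2]; v = 12; [k=3]; v = 12; [k=4]; v = 12; [k=5]; v = 12; [k=6]; v = 12; return -15
verdict: not equivalent; witness: x=-4, y=2


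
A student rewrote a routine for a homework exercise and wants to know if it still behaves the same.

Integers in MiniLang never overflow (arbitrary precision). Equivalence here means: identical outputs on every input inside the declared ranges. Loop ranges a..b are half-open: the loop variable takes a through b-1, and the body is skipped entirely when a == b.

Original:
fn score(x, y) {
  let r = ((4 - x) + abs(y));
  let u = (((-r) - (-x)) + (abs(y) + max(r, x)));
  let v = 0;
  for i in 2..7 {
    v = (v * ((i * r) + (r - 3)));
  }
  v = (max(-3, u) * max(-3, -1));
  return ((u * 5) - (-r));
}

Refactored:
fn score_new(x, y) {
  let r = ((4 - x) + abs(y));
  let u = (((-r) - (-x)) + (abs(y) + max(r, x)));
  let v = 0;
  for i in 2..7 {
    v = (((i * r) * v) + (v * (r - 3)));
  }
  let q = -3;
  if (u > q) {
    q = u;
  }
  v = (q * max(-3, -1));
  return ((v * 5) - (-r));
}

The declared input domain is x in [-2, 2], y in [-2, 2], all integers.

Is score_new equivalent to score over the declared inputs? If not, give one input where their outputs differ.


Evaluate both at x=-2, y=-1.
score: r=7, then u=-1, then v=0, then (i=2), then v=0, then (i=3), then v=0, then (i=4), then v=0, then (i=5), then v=0, then (i=6), then v=0, then v=1, then returns 2
score_new: r=7, then u=-1, then v=0, then (i=2), then v=0, then (i=3), then v=0, then (i=4), then v=0, then (i=5), then v=0, then (i=6), then v=0, then q=-3, then (u > q) is true, then q=-1, then v=1, then returns 12
2 vs 12 — the two versions disagree here.
verdict: not equivalent; witness: x=-2, y=-1


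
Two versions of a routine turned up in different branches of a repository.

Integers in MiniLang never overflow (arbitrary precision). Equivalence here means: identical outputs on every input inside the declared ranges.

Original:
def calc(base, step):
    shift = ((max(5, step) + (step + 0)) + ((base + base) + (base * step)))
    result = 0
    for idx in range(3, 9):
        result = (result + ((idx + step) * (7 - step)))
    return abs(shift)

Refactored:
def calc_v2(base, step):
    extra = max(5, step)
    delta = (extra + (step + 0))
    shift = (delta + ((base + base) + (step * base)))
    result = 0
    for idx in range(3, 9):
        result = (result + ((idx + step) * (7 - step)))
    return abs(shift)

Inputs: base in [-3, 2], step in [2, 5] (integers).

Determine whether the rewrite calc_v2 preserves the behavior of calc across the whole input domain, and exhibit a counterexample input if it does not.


The two versions differ — the changes include statement counts differ; and local variable names differ.
One worked example (base=-1, step=5) — calc: shift = 3; result = 0; [idx=3]; result = 16; [idx=4]; result = 34; [idx=5]; result = 54; [idx=6]; result = 76; [idx=7]; result = 100; [idx=8]; result = 126; return 3; calc_v2: extra = 5; delta = 10; shift = 3; result = 0; [idx=3]; result = 16; [idx=4]; result = 34; [idx=5]; result = 54; [idx=6]; result = 76; [idx=7]; result = 100; [idx=8]; result = 126; return 3; agreement on 3.
Every one of the 24 inputs gives matching results.
verdict: equivalent


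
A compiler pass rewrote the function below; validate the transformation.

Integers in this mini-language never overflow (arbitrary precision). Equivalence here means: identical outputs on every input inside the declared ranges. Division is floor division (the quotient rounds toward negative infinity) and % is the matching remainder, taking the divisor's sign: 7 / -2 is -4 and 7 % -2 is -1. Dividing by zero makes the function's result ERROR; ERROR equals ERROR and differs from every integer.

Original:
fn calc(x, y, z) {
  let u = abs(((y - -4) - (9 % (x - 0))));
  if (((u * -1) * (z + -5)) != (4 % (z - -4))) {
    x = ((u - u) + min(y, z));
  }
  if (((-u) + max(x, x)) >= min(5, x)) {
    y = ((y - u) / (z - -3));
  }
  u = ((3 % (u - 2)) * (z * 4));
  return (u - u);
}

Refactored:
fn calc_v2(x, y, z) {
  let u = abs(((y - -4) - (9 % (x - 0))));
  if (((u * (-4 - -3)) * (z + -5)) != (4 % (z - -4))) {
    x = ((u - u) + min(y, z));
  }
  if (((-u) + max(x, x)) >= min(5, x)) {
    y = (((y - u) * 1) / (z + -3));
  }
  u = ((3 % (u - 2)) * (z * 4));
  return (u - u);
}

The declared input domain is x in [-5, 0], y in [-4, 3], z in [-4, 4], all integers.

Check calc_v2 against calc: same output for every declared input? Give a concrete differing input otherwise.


The rewrite breaks on x=-3, y=-4, z=-3, where the results are ERROR and 0.
calc: u = 0; (((u * -1) * (z + -5)) != (4 % (z - -4))) -> false; (((-u) + max(x, x)) >= min(5, x)) -> true; division by zero -> ERROR
calc_v2: u = 0; (((u * (-4 - -3)) * (z + -5)) != (4 % (z - -4))) -> false; (((-u) + max(x, x)) >= min(5, x)) -> true; y = 0; u = 12; return 0
verdict: not equivalent; witness: x=-3, y=-4, z=-3


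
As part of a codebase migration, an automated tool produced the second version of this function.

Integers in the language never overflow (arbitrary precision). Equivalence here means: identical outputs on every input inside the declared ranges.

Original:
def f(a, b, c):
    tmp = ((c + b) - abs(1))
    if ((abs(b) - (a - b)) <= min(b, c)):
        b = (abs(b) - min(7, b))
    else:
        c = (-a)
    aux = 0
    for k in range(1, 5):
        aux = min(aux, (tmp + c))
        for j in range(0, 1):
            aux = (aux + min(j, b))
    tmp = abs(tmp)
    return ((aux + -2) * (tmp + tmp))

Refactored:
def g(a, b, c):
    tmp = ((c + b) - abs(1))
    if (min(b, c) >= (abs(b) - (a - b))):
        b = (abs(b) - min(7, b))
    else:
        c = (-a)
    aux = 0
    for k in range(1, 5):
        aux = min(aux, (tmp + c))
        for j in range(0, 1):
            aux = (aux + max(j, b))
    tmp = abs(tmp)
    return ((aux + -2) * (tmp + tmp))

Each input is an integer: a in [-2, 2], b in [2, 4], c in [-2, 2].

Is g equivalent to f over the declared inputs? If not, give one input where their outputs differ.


These are not equivalent — on a=-2, b=2, c=-2 the outputs split (-4 vs 2).
f: tmp becomes -1; next ((abs(b) - (a - b)) <= min(b, c)) evaluates to false; next c becomes 2; next aux becomes 0; next at k=1:; next aux becomes 0; next at j=0:; next aux becomes 0; next at k=2:; next aux becomes 0; next at j=0:; next aux becomes 0; next at k=3:; next aux becomes 0; next at j=0:; next aux becomes 0; next at k=4:; next aux becomes 0; next at j=0:; next aux becomes 0; next tmp becomes 1; next final value -4
g: tmp becomes -1; next (min(b, c) >= (abs(b) - (a - b))) evaluates to false; next c becomes 2; next aux becomes 0; next at k=1:; next aux becomes 0; next at j=0:; next aux becomes 2; next at k=2:; next aux becomes 1; next at j=0:; next aux becomes 3; next at k=3:; next aux becomes 1; next at j=0:; next aux becomes 3; next at k=4:; next aux becomes 1; next at j=0:; next aux becomes 3; next tmp becomes 1; next final value 2
verdict: not equivalent; witness: a=-2, b=2, c=-2


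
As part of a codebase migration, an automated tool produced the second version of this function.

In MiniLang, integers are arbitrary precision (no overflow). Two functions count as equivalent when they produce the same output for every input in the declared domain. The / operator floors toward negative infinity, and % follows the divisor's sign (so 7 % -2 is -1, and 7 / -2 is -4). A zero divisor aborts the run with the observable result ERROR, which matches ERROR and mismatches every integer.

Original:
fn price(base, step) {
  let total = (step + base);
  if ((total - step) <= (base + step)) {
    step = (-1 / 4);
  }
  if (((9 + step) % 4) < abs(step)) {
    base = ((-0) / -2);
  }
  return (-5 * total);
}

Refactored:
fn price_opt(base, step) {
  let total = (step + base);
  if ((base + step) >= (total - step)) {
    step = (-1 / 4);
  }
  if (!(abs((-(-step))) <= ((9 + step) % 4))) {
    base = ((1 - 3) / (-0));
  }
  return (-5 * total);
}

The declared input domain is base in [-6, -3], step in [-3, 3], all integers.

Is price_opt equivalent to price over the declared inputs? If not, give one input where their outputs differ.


Not equivalent: base=-6, step=-3 separates them (45 vs ERROR).
price: total = -9; ((total - step) <= (base + step)) -> false; (((9 + step) % 4) < abs(step)) -> true; base = 0; return 45
price_opt: total = -9; ((base + step) >= (total - step)) -> false; (!(abs((-(-step))) <= ((9 + step) % 4))) -> true; division by zero -> ERROR
verdict: not equivalent; witness: base=-6, step=-3


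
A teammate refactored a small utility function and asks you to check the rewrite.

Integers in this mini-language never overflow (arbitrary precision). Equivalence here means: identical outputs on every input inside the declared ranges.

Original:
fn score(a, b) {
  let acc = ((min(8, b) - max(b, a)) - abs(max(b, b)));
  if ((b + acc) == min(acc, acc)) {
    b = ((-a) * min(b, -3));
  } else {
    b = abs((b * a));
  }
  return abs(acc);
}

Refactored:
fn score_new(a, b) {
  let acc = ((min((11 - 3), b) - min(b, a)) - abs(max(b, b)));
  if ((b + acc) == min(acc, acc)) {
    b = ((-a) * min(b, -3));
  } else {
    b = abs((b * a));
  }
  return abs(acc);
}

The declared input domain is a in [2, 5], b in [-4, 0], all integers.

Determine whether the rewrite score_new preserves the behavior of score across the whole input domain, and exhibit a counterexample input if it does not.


At a=2, b=-4: score gives 10, score_new gives 4.
verdict: not equivalent; witness: a=2, b=-4


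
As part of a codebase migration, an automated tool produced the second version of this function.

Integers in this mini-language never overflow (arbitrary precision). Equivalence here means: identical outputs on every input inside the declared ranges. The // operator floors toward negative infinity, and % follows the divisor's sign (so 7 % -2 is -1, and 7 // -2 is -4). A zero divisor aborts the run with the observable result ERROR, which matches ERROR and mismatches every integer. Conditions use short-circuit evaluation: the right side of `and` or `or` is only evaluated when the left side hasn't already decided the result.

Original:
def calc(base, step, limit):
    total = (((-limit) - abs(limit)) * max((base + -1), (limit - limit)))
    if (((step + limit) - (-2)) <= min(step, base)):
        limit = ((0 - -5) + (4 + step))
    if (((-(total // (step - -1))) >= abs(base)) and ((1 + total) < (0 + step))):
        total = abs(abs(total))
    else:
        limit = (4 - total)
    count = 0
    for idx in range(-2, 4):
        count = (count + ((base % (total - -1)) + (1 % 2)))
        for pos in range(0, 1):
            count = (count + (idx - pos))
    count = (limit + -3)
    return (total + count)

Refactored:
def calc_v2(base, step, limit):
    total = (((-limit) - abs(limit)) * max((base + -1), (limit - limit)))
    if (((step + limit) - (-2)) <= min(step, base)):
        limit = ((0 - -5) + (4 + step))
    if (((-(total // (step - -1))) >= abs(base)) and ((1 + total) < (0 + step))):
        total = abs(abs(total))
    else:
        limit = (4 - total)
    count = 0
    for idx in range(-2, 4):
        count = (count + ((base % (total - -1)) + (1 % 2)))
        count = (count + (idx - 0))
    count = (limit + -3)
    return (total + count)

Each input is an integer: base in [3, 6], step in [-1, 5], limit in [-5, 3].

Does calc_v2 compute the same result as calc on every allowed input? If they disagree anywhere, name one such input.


Behavior is preserved: although constant usage differs, loop structure differs, local variable names differ, statement counts differ, the outputs never diverge.
Tracing base=5, step=4, limit=-4: calc: total becomes 0; next (((step + limit) - (-2)) <= min(step, base)) evaluates to true; next limit becomes 13; next (((-(total // (step - -1))) >= abs(base)) and ((1 + total) < (0 + step))) evaluates to false; next limit becomes 4; next count becomes 0; next at idx=-2:; next count becomes 1; next at pos=0:; next count becomes -1; next at idx=-1:; next count becomes 0; next at pos=0:; next count becomes -1; next at idx=0:; next count becomes 0; next at pos=0:; next count becomes 0; next at idx=1:; next count becomes 1; next at pos=0:; next count becomes 2; next at idx=2:; next count becomes 3; next at pos=0:; next count becomes 5; next at idx=3:; next count becomes 6; next at pos=0:; next count becomes 9; next count becomes 1; next final value 1 | calc_v2: total becomes 0; next (((step + limit) - (-2)) <= min(step, base)) evaluates to true; next limit becomes 13; next (((-(total // (step - -1))) >= abs(base)) and ((1 + total) < (0 + step))) evaluates to false; next limit becomes 4; next count becomes 0; next at idx=-2:; next count becomes 1; next count becomes -1; next at idx=-1:; next count becomes 0; next count becomes -1; next at idx=0:; next count becomes 0; next count becomes 0; next at idx=1:; next count becomes 1; next count becomes 2; next at idx=2:; next count becomes 3; next count becomes 5; next at idx=3:; next count becomes 6; next count becomes 9; next count becomes 1; next final value 1 — matching result 1.
Checked all 252 inputs in the declared domain: the outputs agree on every one.
verdict: equivalent


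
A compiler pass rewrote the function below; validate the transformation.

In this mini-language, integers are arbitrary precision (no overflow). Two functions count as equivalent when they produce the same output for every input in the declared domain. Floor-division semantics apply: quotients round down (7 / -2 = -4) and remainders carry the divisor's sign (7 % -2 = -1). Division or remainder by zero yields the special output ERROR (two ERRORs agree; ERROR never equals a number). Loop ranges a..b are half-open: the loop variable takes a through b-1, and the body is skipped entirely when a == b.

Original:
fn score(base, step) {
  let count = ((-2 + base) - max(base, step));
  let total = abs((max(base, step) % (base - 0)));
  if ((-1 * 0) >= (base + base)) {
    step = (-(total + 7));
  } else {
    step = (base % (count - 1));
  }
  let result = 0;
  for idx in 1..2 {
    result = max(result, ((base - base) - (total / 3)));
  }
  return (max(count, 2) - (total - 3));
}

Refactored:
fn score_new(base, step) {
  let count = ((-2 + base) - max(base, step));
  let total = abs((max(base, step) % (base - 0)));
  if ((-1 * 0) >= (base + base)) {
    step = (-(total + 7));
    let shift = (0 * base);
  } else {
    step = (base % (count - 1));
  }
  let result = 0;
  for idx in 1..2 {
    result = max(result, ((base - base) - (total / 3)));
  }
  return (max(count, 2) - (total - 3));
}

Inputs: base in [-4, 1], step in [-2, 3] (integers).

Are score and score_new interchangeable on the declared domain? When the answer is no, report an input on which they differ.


Although arithmetic usage differs; and statement counts differ; and constant usage differs; and local variable names differ, 36/36 inputs agree.
verdict: equivalent


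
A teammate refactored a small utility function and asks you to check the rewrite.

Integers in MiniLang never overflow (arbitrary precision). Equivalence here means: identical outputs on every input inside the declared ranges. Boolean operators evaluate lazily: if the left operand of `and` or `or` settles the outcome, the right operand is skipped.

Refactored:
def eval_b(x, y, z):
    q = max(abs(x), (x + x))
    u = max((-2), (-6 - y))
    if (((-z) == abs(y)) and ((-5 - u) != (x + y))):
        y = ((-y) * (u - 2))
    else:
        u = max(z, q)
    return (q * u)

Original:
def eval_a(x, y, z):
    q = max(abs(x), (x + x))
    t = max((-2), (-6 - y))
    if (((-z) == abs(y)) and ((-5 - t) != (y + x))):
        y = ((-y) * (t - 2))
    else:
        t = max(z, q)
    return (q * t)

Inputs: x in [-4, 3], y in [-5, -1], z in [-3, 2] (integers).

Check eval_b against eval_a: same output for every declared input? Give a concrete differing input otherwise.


This is a faithful refactor — local variable names differ, but the computed results match everywhere.
Spot check at x=-4, y=-1, z=1 — eval_a: q := 4 | t := -2 | (((-z) == abs(y)) and ((-5 - t) != (y + x))): false | t := 4 | result 16. eval_b: q := 4 | u := -2 | (((-z) == abs(y)) and ((-5 - u) != (x + y))): false | u := 4 | result 16. Both give 16.
Checked all 240 inputs in the declared domain: the outputs agree on every one.
verdict: equivalent


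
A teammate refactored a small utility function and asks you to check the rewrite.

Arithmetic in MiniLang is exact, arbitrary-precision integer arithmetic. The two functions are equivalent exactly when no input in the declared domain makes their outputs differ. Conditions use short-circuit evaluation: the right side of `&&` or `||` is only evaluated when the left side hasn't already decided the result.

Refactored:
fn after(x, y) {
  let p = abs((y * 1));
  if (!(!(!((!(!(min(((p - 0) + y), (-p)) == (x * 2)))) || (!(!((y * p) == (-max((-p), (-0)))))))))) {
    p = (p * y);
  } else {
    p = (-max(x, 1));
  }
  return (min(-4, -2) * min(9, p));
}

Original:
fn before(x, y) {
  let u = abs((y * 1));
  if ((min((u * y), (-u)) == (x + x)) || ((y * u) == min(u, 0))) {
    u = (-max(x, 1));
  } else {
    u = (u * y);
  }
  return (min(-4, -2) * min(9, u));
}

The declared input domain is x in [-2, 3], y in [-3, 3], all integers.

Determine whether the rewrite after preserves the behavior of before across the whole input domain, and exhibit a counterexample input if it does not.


The rewrite breaks on x=-2, y=-2, where the results are 4 and 16.
before: u := 2 | ((min((u * y), (-u)) == (x + x)) || ((y * u) == min(u, 0))): true | u := -1 | result 4
after: p := 2 | (!(!(!((!(!(min(((p - 0) + y), (-p)) == (x * 2)))) || (!(!((y * p) == (-max((-p), (-0)))))))))): true | p := -4 | result 16
verdict: not equivalent; witness: x=-2, y=-2


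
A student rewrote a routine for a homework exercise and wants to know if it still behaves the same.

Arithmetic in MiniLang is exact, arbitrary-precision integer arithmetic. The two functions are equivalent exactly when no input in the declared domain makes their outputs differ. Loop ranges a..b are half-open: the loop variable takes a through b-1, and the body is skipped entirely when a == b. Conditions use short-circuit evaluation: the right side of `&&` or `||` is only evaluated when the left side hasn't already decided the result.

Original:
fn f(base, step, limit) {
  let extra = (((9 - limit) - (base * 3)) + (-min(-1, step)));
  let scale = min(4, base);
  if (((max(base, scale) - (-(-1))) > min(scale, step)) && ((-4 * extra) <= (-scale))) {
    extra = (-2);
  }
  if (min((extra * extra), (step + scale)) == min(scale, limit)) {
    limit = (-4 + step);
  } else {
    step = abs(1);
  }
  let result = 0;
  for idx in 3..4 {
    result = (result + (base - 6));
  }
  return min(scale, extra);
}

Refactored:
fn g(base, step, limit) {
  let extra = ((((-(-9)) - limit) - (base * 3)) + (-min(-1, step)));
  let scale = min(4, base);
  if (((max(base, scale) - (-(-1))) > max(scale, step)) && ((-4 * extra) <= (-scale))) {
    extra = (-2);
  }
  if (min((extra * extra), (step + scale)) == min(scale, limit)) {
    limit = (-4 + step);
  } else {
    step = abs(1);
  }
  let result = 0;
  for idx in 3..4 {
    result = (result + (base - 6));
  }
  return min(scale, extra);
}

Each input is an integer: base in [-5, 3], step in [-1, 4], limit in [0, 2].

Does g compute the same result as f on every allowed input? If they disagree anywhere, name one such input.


Try base=1, step=-1, limit=0.
f: extra = 7; scale = 1; (((max(base, scale) - (-(-1))) > min(scale, step)) && ((-4 * extra) <= (-scale))) -> true; extra = -2; (min((extra * extra), (step + scale)) == min(scale, limit)) -> true; limit = -5; result = 0; [idx=3]; result = -5; return -2
g: extra = 7; scale = 1; (((max(base, scale) - (-(-1))) > max(scale, step)) && ((-4 * extra) <= (-scale))) -> false; (min((extra * extra), (step + scale)) == min(scale, limit)) -> true; limit = -5; result = 0; [idx=3]; result = -5; return 1
-2 and 1 differ, so these are not the same function on this domain.
verdict: not equivalent; witness: base=1, step=-1, limit=0


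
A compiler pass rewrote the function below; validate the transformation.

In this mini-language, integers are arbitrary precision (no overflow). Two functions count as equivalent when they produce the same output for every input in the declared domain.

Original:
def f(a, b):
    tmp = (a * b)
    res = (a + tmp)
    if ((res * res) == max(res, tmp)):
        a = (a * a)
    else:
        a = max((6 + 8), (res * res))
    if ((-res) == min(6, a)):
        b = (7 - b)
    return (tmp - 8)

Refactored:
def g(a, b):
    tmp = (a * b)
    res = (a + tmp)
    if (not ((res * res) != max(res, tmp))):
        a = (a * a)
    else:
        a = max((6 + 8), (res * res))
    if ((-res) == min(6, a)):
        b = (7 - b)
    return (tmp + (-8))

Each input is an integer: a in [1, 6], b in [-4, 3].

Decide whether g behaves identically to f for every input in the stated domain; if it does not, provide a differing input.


The two are interchangeable: comparison usage differs, boolean connective usage differs, arithmetic usage differs, and every declared input agrees.
Spot check at a=5, b=-2 — f: tmp = -10; res = -5; ((res * res) == max(res, tmp)) -> false; a = 25; ((-res) == min(6, a)) -> false; return -18. g: tmp = -10; res = -5; (not ((res * res) != max(res, tmp))) -> false; a = 25; ((-res) == min(6, a)) -> false; return -18. Both give -18.
Every one of the 48 inputs gives matching results.
verdict: equivalent


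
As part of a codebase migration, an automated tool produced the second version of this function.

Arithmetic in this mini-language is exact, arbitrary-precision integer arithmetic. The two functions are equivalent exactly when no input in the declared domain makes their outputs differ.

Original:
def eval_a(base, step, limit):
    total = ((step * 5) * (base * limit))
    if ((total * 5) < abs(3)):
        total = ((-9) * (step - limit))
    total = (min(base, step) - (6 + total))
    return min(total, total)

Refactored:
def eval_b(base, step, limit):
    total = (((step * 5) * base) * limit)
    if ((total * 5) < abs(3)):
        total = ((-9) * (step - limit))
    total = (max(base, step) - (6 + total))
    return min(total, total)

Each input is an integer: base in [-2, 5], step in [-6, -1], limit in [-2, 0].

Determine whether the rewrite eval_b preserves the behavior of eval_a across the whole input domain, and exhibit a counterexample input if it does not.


At base=-2, step=-6, limit=-2: eval_a gives -48, eval_b gives -44.
verdict: not equivalent; witness: base=-2, step=-6, limit=-2


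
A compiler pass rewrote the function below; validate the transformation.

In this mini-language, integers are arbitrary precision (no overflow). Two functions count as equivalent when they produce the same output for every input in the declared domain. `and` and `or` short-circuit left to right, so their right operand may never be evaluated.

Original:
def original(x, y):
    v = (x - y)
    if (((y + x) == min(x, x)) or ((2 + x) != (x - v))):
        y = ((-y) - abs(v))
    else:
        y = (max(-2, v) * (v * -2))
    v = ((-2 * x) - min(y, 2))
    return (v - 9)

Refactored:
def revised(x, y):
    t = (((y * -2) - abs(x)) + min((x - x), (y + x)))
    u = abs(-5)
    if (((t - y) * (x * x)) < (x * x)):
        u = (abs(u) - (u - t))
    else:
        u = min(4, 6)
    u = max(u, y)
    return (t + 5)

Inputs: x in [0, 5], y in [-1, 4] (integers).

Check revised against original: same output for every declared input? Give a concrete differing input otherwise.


Try x=0, y=-1.
original: v = 1; (((y + x) == min(x, x)) or ((2 + x) != (x - v))) -> true; y = 0; v = 0; return -9
revised: t = 1; u = 5; (((t - y) * (x * x)) < (x * x)) -> false; u = 4; u = 4; return 6
-9 != 6, so the rewrite changes behavior.
verdict: not equivalent; witness: x=0, y=-1
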